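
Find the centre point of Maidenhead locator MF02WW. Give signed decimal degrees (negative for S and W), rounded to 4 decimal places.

Field M=12, F=5: +12·20° lon, +5·10° lat → SW at lon 60°, lat -40°.
Square 0, 2: +0·2° lon, +2·1° lat → SW at lon 60°, lat -38°.
Subsquare w=22, w=22: +22·0.0833333° lon, +22·0.0416667° lat → SW at lon 61.8333°, lat -37.0833°.
Cell spans 0.0833333° lon × 0.0416667° lat. Centre is SW corner plus half of each.
latitude -37.0625, longitude 61.8750.

-37.0625, 61.8750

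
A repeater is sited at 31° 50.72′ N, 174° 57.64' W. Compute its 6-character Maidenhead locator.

AM21mu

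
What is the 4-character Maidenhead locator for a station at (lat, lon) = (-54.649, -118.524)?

DD05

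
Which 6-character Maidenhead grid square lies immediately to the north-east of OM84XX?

OM95aa

Longitude subsquare x = 23; +1 → 24, wraps to 0 = a, carry into square.
Longitude square 8; +1 → 9.
Latitude subsquare x = 23; +1 → 24, wraps to 0 = a, carry into square.
Latitude square 4; +1 → 5.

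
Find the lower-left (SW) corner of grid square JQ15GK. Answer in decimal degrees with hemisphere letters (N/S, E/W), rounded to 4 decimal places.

Field J=9, Q=16: +9·20° lon, +16·10° lat → SW at lon 0°, lat 70°.
Square 1, 5: +1·2° lon, +5·1° lat → SW at lon 2°, lat 75°.
Subsquare g=6, k=10: +6·0.0833333° lon, +10·0.0416667° lat → SW at lon 2.5°, lat 75.4167°.
latitude 75.4167° N, longitude 2.5000° E.

75.4167° N, 2.5000° E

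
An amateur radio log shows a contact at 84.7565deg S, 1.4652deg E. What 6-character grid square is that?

JA05rf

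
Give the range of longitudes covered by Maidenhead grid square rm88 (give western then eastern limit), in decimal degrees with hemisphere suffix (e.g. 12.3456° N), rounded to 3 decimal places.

176.000° E, 178.000° E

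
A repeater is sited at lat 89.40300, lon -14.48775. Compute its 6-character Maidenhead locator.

Shift to the Maidenhead origin (180°W, 90°S): lon 165.5122, lat 179.4030.
Field: 165.5122/20 → 8 → I, 179.4030/10 → 17 → R; chars IR.
Square: 5.5122/2 → 2, 9.4030/1 → 9; chars 29.
Subsquare: 1.5122/0.0833333 → 18 → s, 0.4030/0.0416667 → 9 → j; chars sj.

IR29sj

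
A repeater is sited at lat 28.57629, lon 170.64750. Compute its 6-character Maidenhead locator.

RL58hn

Shift to the Maidenhead origin (180°W, 90°S): lon 350.6475, lat 118.5763.
Field (20°×10°, letters A–R): 350.6475/20 → 17 → R, 118.5763/10 → 11 → L; chars RL.
Square (2°×1°, digits 0–9): 10.6475/2 → 5, 8.5763/1 → 8; chars 58.
Subsquare (5′×2.5′, letters a–x): 0.6475/0.0833333 → 7 → h, 0.5763/0.0416667 → 13 → n; chars hn.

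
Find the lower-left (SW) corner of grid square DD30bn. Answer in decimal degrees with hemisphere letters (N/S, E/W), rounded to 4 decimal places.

Field D=3, D=3: +3·20° lon, +3·10° lat → SW at lon -120°, lat -60°.
Square 3, 0: +3·2° lon, +0·1° lat → SW at lon -114°, lat -60°.
Subsquare b=1, n=13: +1·0.0833333° lon, +13·0.0416667° lat → SW at lon -113.917°, lat -59.4583°.
latitude 59.4583° S, longitude 113.9167° W.

59.4583° S, 113.9167° W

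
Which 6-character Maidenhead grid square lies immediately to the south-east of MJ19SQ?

Longitude subsquare s = 18; +1 → 19 = t.
Latitude subsquare q = 16; −1 → 15 = p.

MJ19tp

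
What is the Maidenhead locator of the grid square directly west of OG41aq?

Longitude subsquare a = 0; −1 → -1, wraps to 23 = x, carry into square.
Longitude square 4; −1 → 3.
The latitude characters are unchanged.

OG31xq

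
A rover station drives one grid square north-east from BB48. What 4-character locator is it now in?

Longitude square 4; +1 → 5.
Latitude square 8; +1 → 9.

BB59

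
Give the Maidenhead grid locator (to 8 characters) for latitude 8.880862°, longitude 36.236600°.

KJ88cv81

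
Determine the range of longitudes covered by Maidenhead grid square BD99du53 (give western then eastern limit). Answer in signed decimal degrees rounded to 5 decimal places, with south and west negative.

-141.70833, -141.70000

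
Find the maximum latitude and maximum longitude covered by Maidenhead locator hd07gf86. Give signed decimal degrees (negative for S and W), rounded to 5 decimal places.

Field H=7, D=3: +7·20° lon, +3·10° lat → SW at lon -40°, lat -60°.
Square 0, 7: +0·2° lon, +7·1° lat → SW at lon -40°, lat -53°.
Subsquare g=6, f=5: +6·0.0833333° lon, +5·0.0416667° lat → SW at lon -39.5°, lat -52.7917°.
Extended square 8, 6: +8·0.00833333° lon, +6·0.00416667° lat → SW at lon -39.4333°, lat -52.7667°.
Cell spans 0.00833333° lon × 0.00416667° lat. NE corner is SW corner plus one full cell.
latitude -52.76250, longitude -39.42500.

-52.76250, -39.42500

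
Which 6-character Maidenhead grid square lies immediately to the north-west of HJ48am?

HJ38xn

Longitude subsquare a = 0; −1 → -1, wraps to 23 = x, carry into square.
Longitude square 4; −1 → 3.
Latitude subsquare m = 12; +1 → 13 = n.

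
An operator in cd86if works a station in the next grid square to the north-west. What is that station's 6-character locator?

CD86hg

Longitude subsquare i = 8; −1 → 7 = h.
Latitude subsquare f = 5; +1 → 6 = g.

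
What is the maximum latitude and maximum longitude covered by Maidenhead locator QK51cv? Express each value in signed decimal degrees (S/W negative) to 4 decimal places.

11.9167, 150.2500

Field Q=16, K=10: +16·20° lon, +10·10° lat → SW at lon 140°, lat 10°.
Square 5, 1: +5·2° lon, +1·1° lat → SW at lon 150°, lat 11°.
Subsquare c=2, v=21: +2·0.0833333° lon, +21·0.0416667° lat → SW at lon 150.167°, lat 11.875°.
Cell spans 0.0833333° lon × 0.0416667° lat. NE corner is SW corner plus one full cell.
latitude 11.9167, longitude 150.2500.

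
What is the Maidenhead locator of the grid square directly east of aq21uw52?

Longitude extended square 5; +1 → 6.
The latitude characters are unchanged.

AQ21uw62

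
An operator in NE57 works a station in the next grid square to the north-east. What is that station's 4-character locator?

NE68

Longitude square 5; +1 → 6.
Latitude square 7; +1 → 8.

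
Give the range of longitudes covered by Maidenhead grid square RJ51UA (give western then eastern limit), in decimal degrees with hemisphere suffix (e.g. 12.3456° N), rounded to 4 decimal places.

171.6667° E, 171.7500° E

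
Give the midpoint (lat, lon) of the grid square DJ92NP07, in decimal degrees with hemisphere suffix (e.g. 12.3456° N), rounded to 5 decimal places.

Field D=3, J=9: +3·20° lon, +9·10° lat → SW at lon -120°, lat 0°.
Square 9, 2: +9·2° lon, +2·1° lat → SW at lon -102°, lat 2°.
Subsquare n=13, p=15: +13·0.0833333° lon, +15·0.0416667° lat → SW at lon -100.917°, lat 2.625°.
Extended square 0, 7: +0·0.00833333° lon, +7·0.00416667° lat → SW at lon -100.917°, lat 2.65417°.
Cell spans 0.00833333° lon × 0.00416667° lat. Centre is SW corner plus half of each.
latitude 2.65625° N, longitude 100.91250° W.

2.65625° N, 100.91250° W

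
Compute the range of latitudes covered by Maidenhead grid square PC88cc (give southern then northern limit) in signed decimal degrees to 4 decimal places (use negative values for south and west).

Field P=15, C=2: +15·20° lon, +2·10° lat → SW at lon 120°, lat -70°.
Square 8, 8: +8·2° lon, +8·1° lat → SW at lon 136°, lat -62°.
Subsquare c=2, c=2: +2·0.0833333° lon, +2·0.0416667° lat → SW at lon 136.167°, lat -61.9167°.
Cell spans 0.0833333° lon × 0.0416667° lat.
south -61.9167, north -61.8750.

-61.9167, -61.8750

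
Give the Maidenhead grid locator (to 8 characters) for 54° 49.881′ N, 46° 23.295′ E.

Shift to the Maidenhead origin (180°W, 90°S): lon 226.38825, lat 144.83135.
Field: 226.38825/20 → 11 → L, 144.83135/10 → 14 → O; chars LO.
Square: 6.38825/2 → 3, 4.83135/1 → 4; chars 34.
Subsquare: 0.38825/0.0833333 → 4 → e, 0.83135/0.0416667 → 19 → t; chars et.
Extended square: 0.05492/0.00833333 → 6, 0.03968/0.00416667 → 9; chars 69.

LO34et69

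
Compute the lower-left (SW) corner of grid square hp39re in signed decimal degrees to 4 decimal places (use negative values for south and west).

69.1667, -32.5833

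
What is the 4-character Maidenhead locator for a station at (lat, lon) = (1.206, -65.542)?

Offset from 180°W / 90°S: lon 114.46°, lat 91.21°.
Field: 114.46/20 → 5 → F, 91.21/10 → 9 → J; chars FJ.
Square: 14.46/2 → 7, 1.21/1 → 1; chars 71.

FJ71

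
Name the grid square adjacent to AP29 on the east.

AP39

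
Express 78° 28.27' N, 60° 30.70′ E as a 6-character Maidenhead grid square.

MQ08gl

Offset from 180°W / 90°S: lon 240.5117°, lat 168.4712°.
Field (20°×10°, letters A–R): lon ⌊240.5117/20⌋ = 12 → M; lat ⌊168.4712/10⌋ = 16 → Q.
Square (2°×1°, digits 0–9): lon ⌊0.5117/2⌋ = 0; lat ⌊8.4712/1⌋ = 8.
Subsquare (5′×2.5′, letters a–x): lon ⌊0.5117/0.0833333⌋ = 6 → g; lat ⌊0.4712/0.0416667⌋ = 11 → l.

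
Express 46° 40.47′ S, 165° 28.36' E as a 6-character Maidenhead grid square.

RE23rh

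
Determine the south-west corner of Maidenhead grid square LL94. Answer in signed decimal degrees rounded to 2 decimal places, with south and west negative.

24.00, 58.00

Field L=11, L=11: +11·20° lon, +11·10° lat → SW at lon 40°, lat 20°.
Square 9, 4: +9·2° lon, +4·1° lat → SW at lon 58°, lat 24°.
latitude 24.00, longitude 58.00.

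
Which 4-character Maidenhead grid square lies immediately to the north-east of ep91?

FP02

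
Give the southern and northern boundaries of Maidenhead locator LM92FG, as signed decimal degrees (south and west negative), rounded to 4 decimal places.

32.2500, 32.2917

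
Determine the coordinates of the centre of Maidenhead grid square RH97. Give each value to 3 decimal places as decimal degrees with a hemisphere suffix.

Field R=17, H=7: +17·20° lon, +7·10° lat → SW at lon 160°, lat -20°.
Square 9, 7: +9·2° lon, +7·1° lat → SW at lon 178°, lat -13°.
Cell spans 2° lon × 1° lat. Centre is SW corner plus half of each.
latitude 12.500° S, longitude 179.000° E.

12.500° S, 179.000° E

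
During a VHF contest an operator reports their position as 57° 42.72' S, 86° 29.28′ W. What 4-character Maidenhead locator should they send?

Offset from 180°W / 90°S: lon 93.51°, lat 32.29°.
Field: 93.51/20 → 4 → E, 32.29/10 → 3 → D; chars ED.
Square: 13.51/2 → 6, 2.29/1 → 2; chars 62.

ED62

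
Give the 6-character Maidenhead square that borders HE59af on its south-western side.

HE49xe

Longitude subsquare a = 0; −1 → -1, wraps to 23 = x, carry into square.
Longitude square 5; −1 → 4.
Latitude subsquare f = 5; −1 → 4 = e.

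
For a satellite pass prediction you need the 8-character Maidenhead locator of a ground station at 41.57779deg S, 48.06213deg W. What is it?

GE58xk21

Offset from 180°W / 90°S: lon 131.93787°, lat 48.42221°.
Field: 131.93787/20 → 6 → G, 48.42221/10 → 4 → E; chars GE.
Square: 11.93787/2 → 5, 8.42221/1 → 8; chars 58.
Subsquare: 1.93787/0.0833333 → 23 → x, 0.42221/0.0416667 → 10 → k; chars xk.
Extended square: 0.02120/0.00833333 → 2, 0.00554/0.00416667 → 1; chars 21.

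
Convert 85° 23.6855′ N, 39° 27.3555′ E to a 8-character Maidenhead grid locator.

KR95rj44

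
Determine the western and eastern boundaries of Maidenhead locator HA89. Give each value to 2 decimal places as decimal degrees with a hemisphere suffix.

24.00° W, 22.00° W

Field H=7, A=0: +7·20° lon, +0·10° lat → SW at lon -40°, lat -90°.
Square 8, 9: +8·2° lon, +9·1° lat → SW at lon -24°, lat -81°.
Cell spans 2° lon × 1° lat.
west 24.00° W, east 22.00° W.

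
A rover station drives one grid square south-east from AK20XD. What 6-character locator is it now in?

Longitude subsquare x = 23; +1 → 24, wraps to 0 = a, carry into square.
Longitude square 2; +1 → 3.
Latitude subsquare d = 3; −1 → 2 = c.

AK30ac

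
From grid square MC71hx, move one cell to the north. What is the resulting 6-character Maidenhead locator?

Latitude subsquare x = 23; +1 → 24, wraps to 0 = a, carry into square.
Latitude square 1; +1 → 2.
The longitude characters are unchanged.

MC72ha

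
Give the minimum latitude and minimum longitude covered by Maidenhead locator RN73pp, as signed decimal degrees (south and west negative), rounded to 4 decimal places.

Field R=17, N=13: +17·20° lon, +13·10° lat → SW at lon 160°, lat 40°.
Square 7, 3: +7·2° lon, +3·1° lat → SW at lon 174°, lat 43°.
Subsquare p=15, p=15: +15·0.0833333° lon, +15·0.0416667° lat → SW at lon 175.25°, lat 43.625°.
latitude 43.6250, longitude 175.2500.

43.6250, 175.2500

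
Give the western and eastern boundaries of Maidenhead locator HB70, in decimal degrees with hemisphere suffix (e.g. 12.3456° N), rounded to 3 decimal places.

26.000° W, 24.000° W

Field H=7, B=1: +7·20° lon, +1·10° lat → SW at lon -40°, lat -80°.
Square 7, 0: +7·2° lon, +0·1° lat → SW at lon -26°, lat -80°.
Cell spans 2° lon × 1° lat.
west 26.000° W, east 24.000° W.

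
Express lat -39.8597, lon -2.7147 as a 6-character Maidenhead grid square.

IF80pd

Add 180° to longitude and 90° to latitude: 177.2853, 50.1403.
Field: lon ⌊177.2853/20⌋ = 8 → I; lat ⌊50.1403/10⌋ = 5 → F.
Square: lon ⌊17.2853/2⌋ = 8; lat ⌊0.1403/1⌋ = 0.
Subsquare: lon ⌊1.2853/0.0833333⌋ = 15 → p; lat ⌊0.1403/0.0416667⌋ = 3 → d.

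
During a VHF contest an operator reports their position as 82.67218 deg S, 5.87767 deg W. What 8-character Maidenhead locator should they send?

IA77bh48

Add 180° to longitude and 90° to latitude: 174.12233, 7.32782.
Field: lon ⌊174.12233/20⌋ = 8 → I; lat ⌊7.32782/10⌋ = 0 → A.
Square: lon ⌊14.12233/2⌋ = 7; lat ⌊7.32782/1⌋ = 7.
Subsquare: lon ⌊0.12233/0.0833333⌋ = 1 → b; lat ⌊0.32782/0.0416667⌋ = 7 → h.
Extended square: lon ⌊0.03900/0.00833333⌋ = 4; lat ⌊0.03615/0.00416667⌋ = 8.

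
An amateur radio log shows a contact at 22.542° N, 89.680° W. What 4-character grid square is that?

EL52

Add 180° to longitude and 90° to latitude: 90.32, 112.54.
Field: 90.32/20 → 4 → E, 112.54/10 → 11 → L; chars EL.
Square: 10.32/2 → 5, 2.54/1 → 2; chars 52.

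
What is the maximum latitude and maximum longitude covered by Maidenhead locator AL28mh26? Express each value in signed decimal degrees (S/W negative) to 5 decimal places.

28.32083, -174.97500

Field A=0, L=11: +0·20° lon, +11·10° lat → SW at lon -180°, lat 20°.
Square 2, 8: +2·2° lon, +8·1° lat → SW at lon -176°, lat 28°.
Subsquare m=12, h=7: +12·0.0833333° lon, +7·0.0416667° lat → SW at lon -175°, lat 28.2917°.
Extended square 2, 6: +2·0.00833333° lon, +6·0.00416667° lat → SW at lon -174.983°, lat 28.3167°.
Cell spans 0.00833333° lon × 0.00416667° lat. NE corner is SW corner plus one full cell.
latitude 28.32083, longitude -174.97500.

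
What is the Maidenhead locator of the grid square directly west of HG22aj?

Longitude subsquare a = 0; −1 → -1, wraps to 23 = x, carry into square.
Longitude square 2; −1 → 1.
The latitude characters are unchanged.

HG12xj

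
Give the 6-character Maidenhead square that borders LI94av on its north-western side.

Longitude subsquare a = 0; −1 → -1, wraps to 23 = x, carry into square.
Longitude square 9; −1 → 8.
Latitude subsquare v = 21; +1 → 22 = w.

LI84xw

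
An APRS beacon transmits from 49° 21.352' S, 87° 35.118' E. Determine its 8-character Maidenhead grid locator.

Shift to the Maidenhead origin (180°W, 90°S): lon 267.58530, lat 40.64413.
Field: lon ⌊267.58530/20⌋ = 13 → N; lat ⌊40.64413/10⌋ = 4 → E.
Square: lon ⌊7.58530/2⌋ = 3; lat ⌊0.64413/1⌋ = 0.
Subsquare: lon ⌊1.58530/0.0833333⌋ = 19 → t; lat ⌊0.64413/0.0416667⌋ = 15 → p.
Extended square: lon ⌊0.00197/0.00833333⌋ = 0; lat ⌊0.01913/0.00416667⌋ = 4.

NE30tp04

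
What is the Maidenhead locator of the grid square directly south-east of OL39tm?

OL39ul

Longitude subsquare t = 19; +1 → 20 = u.
Latitude subsquare m = 12; −1 → 11 = l.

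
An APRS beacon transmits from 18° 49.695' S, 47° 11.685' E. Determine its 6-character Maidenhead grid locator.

LH31oe

Add 180° to longitude and 90° to latitude: 227.1947, 71.1718.
Field: 227.1947/20 → 11 → L, 71.1718/10 → 7 → H; chars LH.
Square: 7.1947/2 → 3, 1.1718/1 → 1; chars 31.
Subsquare: 1.1947/0.0833333 → 14 → o, 0.1718/0.0416667 → 4 → e; chars oe.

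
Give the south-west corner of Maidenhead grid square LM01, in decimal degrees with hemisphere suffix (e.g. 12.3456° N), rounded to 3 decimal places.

31.000° N, 40.000° E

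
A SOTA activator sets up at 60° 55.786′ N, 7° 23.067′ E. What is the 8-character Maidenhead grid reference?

JP30qw63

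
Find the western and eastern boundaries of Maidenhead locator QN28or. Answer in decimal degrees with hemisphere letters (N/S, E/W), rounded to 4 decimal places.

145.1667° E, 145.2500° E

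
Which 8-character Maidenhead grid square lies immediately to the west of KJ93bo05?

Longitude extended square 0; −1 → -1, wraps to 9, carry into subsquare.
Longitude subsquare b = 1; −1 → 0 = a.
The latitude characters are unchanged.

KJ93ao95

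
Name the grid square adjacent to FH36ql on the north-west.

FH36pm

Longitude subsquare q = 16; −1 → 15 = p.
Latitude subsquare l = 11; +1 → 12 = m.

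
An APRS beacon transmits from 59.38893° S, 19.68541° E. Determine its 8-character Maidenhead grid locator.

Add 180° to longitude and 90° to latitude: 199.68541, 30.61107.
Field: 199.68541/20 → 9 → J, 30.61107/10 → 3 → D; chars JD.
Square: 19.68541/2 → 9, 0.61107/1 → 0; chars 90.
Subsquare: 1.68541/0.0833333 → 20 → u, 0.61107/0.0416667 → 14 → o; chars uo.
Extended square: 0.01874/0.00833333 → 2, 0.02774/0.00416667 → 6; chars 26.

JD90uo26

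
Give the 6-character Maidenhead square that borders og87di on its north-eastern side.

OG87ej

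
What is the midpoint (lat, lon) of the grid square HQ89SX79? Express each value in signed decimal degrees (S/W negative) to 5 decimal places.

79.99792, -22.43750

Field H=7, Q=16: +7·20° lon, +16·10° lat → SW at lon -40°, lat 70°.
Square 8, 9: +8·2° lon, +9·1° lat → SW at lon -24°, lat 79°.
Subsquare s=18, x=23: +18·0.0833333° lon, +23·0.0416667° lat → SW at lon -22.5°, lat 79.9583°.
Extended square 7, 9: +7·0.00833333° lon, +9·0.00416667° lat → SW at lon -22.4417°, lat 79.9958°.
Cell spans 0.00833333° lon × 0.00416667° lat. Centre is SW corner plus half of each.
latitude 79.99792, longitude -22.43750.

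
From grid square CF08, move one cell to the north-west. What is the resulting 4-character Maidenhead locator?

Longitude square 0; −1 → -1, wraps to 9, carry into field.
Longitude field C = 2; −1 → 1 = B.
Latitude square 8; +1 → 9.

BF99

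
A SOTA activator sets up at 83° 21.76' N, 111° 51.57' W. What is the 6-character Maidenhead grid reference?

Add 180° to longitude and 90° to latitude: 68.1405, 173.3627.
Field: 68.1405/20 → 3 → D, 173.3627/10 → 17 → R; chars DR.
Square: 8.1405/2 → 4, 3.3627/1 → 3; chars 43.
Subsquare: 0.1405/0.0833333 → 1 → b, 0.3627/0.0416667 → 8 → i; chars bi.

DR43bi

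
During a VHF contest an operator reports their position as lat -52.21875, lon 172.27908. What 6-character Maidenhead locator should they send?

Offset from 180°W / 90°S: lon 352.2791°, lat 37.7812°.
Field: lon ⌊352.2791/20⌋ = 17 → R; lat ⌊37.7812/10⌋ = 3 → D.
Square: lon ⌊12.2791/2⌋ = 6; lat ⌊7.7812/1⌋ = 7.
Subsquare: lon ⌊0.2791/0.0833333⌋ = 3 → d; lat ⌊0.7812/0.0416667⌋ = 18 → s.

RD67ds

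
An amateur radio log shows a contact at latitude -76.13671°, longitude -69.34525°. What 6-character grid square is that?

Add 180° to longitude and 90° to latitude: 110.6548, 13.8633.
Field: 110.6548/20 → 5 → F, 13.8633/10 → 1 → B; chars FB.
Square: 10.6548/2 → 5, 3.8633/1 → 3; chars 53.
Subsquare: 0.6548/0.0833333 → 7 → h, 0.8633/0.0416667 → 20 → u; chars hu.

FB53hu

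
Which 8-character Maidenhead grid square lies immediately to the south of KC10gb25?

KC10gb24

Latitude extended square 5; −1 → 4.
The longitude characters are unchanged.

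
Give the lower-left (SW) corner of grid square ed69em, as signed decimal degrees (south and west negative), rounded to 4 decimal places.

-50.5000, -87.6667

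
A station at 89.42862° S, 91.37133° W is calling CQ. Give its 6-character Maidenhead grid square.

EA40hn

Shift to the Maidenhead origin (180°W, 90°S): lon 88.6287, lat 0.5714.
Field: lon ⌊88.6287/20⌋ = 4 → E; lat ⌊0.5714/10⌋ = 0 → A.
Square: lon ⌊8.6287/2⌋ = 4; lat ⌊0.5714/1⌋ = 0.
Subsquare: lon ⌊0.6287/0.0833333⌋ = 7 → h; lat ⌊0.5714/0.0416667⌋ = 13 → n.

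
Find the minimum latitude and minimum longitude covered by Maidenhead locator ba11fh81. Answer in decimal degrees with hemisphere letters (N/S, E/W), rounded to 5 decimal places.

Field B=1, A=0: +1·20° lon, +0·10° lat → SW at lon -160°, lat -90°.
Square 1, 1: +1·2° lon, +1·1° lat → SW at lon -158°, lat -89°.
Subsquare f=5, h=7: +5·0.0833333° lon, +7·0.0416667° lat → SW at lon -157.583°, lat -88.7083°.
Extended square 8, 1: +8·0.00833333° lon, +1·0.00416667° lat → SW at lon -157.517°, lat -88.7042°.
latitude 88.70417° S, longitude 157.51667° W.

88.70417° S, 157.51667° W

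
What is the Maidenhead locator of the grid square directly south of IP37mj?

IP37mi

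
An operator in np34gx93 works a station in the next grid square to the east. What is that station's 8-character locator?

Longitude extended square 9; +1 → 10, wraps to 0, carry into subsquare.
Longitude subsquare g = 6; +1 → 7 = h.
The latitude characters are unchanged.

NP34hx03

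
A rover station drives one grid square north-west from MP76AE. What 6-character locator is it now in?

Longitude subsquare a = 0; −1 → -1, wraps to 23 = x, carry into square.
Longitude square 7; −1 → 6.
Latitude subsquare e = 4; +1 → 5 = f.

MP66xf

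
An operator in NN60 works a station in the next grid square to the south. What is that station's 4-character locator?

NM69

Latitude square 0; −1 → -1, wraps to 9, carry into field.
Latitude field N = 13; −1 → 12 = M.
The longitude characters are unchanged.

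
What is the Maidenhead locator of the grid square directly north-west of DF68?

Longitude square 6; −1 → 5.
Latitude square 8; +1 → 9.

DF59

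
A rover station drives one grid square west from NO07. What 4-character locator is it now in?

MO97

Longitude square 0; −1 → -1, wraps to 9, carry into field.
Longitude field N = 13; −1 → 12 = M.
The latitude characters are unchanged.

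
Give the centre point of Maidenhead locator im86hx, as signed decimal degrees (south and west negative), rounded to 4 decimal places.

36.9792, -3.3750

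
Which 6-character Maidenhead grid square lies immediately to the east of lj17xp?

Longitude subsquare x = 23; +1 → 24, wraps to 0 = a, carry into square.
Longitude square 1; +1 → 2.
The latitude characters are unchanged.

LJ27ap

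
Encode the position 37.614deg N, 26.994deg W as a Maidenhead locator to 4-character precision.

Shift to the Maidenhead origin (180°W, 90°S): lon 153.01, lat 127.61.
Field (20°×10°, letters A–R): 153.01/20 → 7 → H, 127.61/10 → 12 → M; chars HM.
Square (2°×1°, digits 0–9): 13.01/2 → 6, 7.61/1 → 7; chars 67.

HM67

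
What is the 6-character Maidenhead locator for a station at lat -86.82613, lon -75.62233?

Shift to the Maidenhead origin (180°W, 90°S): lon 104.3777, lat 3.1739.
Field: 104.3777/20 → 5 → F, 3.1739/10 → 0 → A; chars FA.
Square: 4.3777/2 → 2, 3.1739/1 → 3; chars 23.
Subsquare: 0.3777/0.0833333 → 4 → e, 0.1739/0.0416667 → 4 → e; chars ee.

FA23ee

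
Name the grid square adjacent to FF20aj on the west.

Longitude subsquare a = 0; −1 → -1, wraps to 23 = x, carry into square.
Longitude square 2; −1 → 1.
The latitude characters are unchanged.

FF10xj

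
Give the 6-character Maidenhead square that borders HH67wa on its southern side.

Latitude subsquare a = 0; −1 → -1, wraps to 23 = x, carry into square.
Latitude square 7; −1 → 6.
The longitude characters are unchanged.

HH66wx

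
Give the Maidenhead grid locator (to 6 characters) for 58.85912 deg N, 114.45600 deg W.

Offset from 180°W / 90°S: lon 65.5440°, lat 148.8591°.
Field (20°×10°, letters A–R): 65.5440/20 → 3 → D, 148.8591/10 → 14 → O; chars DO.
Square (2°×1°, digits 0–9): 5.5440/2 → 2, 8.8591/1 → 8; chars 28.
Subsquare (5′×2.5′, letters a–x): 1.5440/0.0833333 → 18 → s, 0.8591/0.0416667 → 20 → u; chars su.

DO28su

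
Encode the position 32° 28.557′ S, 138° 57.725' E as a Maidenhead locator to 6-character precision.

Add 180° to longitude and 90° to latitude: 318.9621, 57.5241.
Field (20°×10°, letters A–R): 318.9621/20 → 15 → P, 57.5241/10 → 5 → F; chars PF.
Square (2°×1°, digits 0–9): 18.9621/2 → 9, 7.5241/1 → 7; chars 97.
Subsquare (5′×2.5′, letters a–x): 0.9621/0.0833333 → 11 → l, 0.5241/0.0416667 → 12 → m; chars lm.

PF97lm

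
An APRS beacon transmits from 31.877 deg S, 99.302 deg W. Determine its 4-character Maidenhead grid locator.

EF08

Add 180° to longitude and 90° to latitude: 80.70, 58.12.
Field: 80.70/20 → 4 → E, 58.12/10 → 5 → F; chars EF.
Square: 0.70/2 → 0, 8.12/1 → 8; chars 08.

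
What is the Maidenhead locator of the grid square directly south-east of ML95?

Longitude square 9; +1 → 10, wraps to 0, carry into field.
Longitude field M = 12; +1 → 13 = N.
Latitude square 5; −1 → 4.

NL04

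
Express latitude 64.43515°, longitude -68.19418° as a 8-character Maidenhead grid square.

FP54vk64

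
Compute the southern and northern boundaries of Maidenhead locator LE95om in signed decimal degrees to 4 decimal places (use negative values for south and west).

-44.5000, -44.4583

Field L=11, E=4: +11·20° lon, +4·10° lat → SW at lon 40°, lat -50°.
Square 9, 5: +9·2° lon, +5·1° lat → SW at lon 58°, lat -45°.
Subsquare o=14, m=12: +14·0.0833333° lon, +12·0.0416667° lat → SW at lon 59.1667°, lat -44.5°.
Cell spans 0.0833333° lon × 0.0416667° lat.
south -44.5000, north -44.4583.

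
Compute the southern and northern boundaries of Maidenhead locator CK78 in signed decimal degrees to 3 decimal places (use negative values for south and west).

18.000, 19.000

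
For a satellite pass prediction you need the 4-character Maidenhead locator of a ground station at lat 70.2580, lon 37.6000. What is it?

KQ80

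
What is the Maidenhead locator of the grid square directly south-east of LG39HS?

Longitude subsquare h = 7; +1 → 8 = i.
Latitude subsquare s = 18; −1 → 17 = r.

LG39ir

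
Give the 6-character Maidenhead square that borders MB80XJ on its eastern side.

MB90aj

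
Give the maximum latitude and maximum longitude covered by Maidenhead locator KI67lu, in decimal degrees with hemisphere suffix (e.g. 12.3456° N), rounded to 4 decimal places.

Field K=10, I=8: +10·20° lon, +8·10° lat → SW at lon 20°, lat -10°.
Square 6, 7: +6·2° lon, +7·1° lat → SW at lon 32°, lat -3°.
Subsquare l=11, u=20: +11·0.0833333° lon, +20·0.0416667° lat → SW at lon 32.9167°, lat -2.16667°.
Cell spans 0.0833333° lon × 0.0416667° lat. NE corner is SW corner plus one full cell.
latitude 2.1250° S, longitude 33.0000° E.

2.1250° S, 33.0000° E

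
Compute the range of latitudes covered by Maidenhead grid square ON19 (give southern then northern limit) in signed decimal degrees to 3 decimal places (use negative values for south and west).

49.000, 50.000

Field O=14, N=13: +14·20° lon, +13·10° lat → SW at lon 100°, lat 40°.
Square 1, 9: +1·2° lon, +9·1° lat → SW at lon 102°, lat 49°.
Cell spans 2° lon × 1° lat.
south 49.000, north 50.000.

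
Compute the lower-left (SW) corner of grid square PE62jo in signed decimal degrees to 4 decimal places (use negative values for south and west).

-47.4167, 132.7500

Field P=15, E=4: +15·20° lon, +4·10° lat → SW at lon 120°, lat -50°.
Square 6, 2: +6·2° lon, +2·1° lat → SW at lon 132°, lat -48°.
Subsquare j=9, o=14: +9·0.0833333° lon, +14·0.0416667° lat → SW at lon 132.75°, lat -47.4167°.
latitude -47.4167, longitude 132.7500.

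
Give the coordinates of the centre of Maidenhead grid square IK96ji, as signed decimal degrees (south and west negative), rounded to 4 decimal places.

Field I=8, K=10: +8·20° lon, +10·10° lat → SW at lon -20°, lat 10°.
Square 9, 6: +9·2° lon, +6·1° lat → SW at lon -2°, lat 16°.
Subsquare j=9, i=8: +9·0.0833333° lon, +8·0.0416667° lat → SW at lon -1.25°, lat 16.3333°.
Cell spans 0.0833333° lon × 0.0416667° lat. Centre is SW corner plus half of each.
latitude 16.3542, longitude -1.2083.

16.3542, -1.2083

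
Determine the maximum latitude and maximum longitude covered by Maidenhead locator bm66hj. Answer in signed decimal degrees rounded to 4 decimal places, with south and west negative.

36.4167, -147.3333

Field B=1, M=12: +1·20° lon, +12·10° lat → SW at lon -160°, lat 30°.
Square 6, 6: +6·2° lon, +6·1° lat → SW at lon -148°, lat 36°.
Subsquare h=7, j=9: +7·0.0833333° lon, +9·0.0416667° lat → SW at lon -147.417°, lat 36.375°.
Cell spans 0.0833333° lon × 0.0416667° lat. NE corner is SW corner plus one full cell.
latitude 36.4167, longitude -147.3333.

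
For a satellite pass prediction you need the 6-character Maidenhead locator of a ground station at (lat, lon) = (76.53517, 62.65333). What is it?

MQ16hm

Add 180° to longitude and 90° to latitude: 242.6533, 166.5352.
Field: 242.6533/20 → 12 → M, 166.5352/10 → 16 → Q; chars MQ.
Square: 2.6533/2 → 1, 6.5352/1 → 6; chars 16.
Subsquare: 0.6533/0.0833333 → 7 → h, 0.5352/0.0416667 → 12 → m; chars hm.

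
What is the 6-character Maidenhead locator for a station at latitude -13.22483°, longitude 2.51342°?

Offset from 180°W / 90°S: lon 182.5134°, lat 76.7752°.
Field (20°×10°, letters A–R): lon ⌊182.5134/20⌋ = 9 → J; lat ⌊76.7752/10⌋ = 7 → H.
Square (2°×1°, digits 0–9): lon ⌊2.5134/2⌋ = 1; lat ⌊6.7752/1⌋ = 6.
Subsquare (5′×2.5′, letters a–x): lon ⌊0.5134/0.0833333⌋ = 6 → g; lat ⌊0.7752/0.0416667⌋ = 18 → s.

JH16gs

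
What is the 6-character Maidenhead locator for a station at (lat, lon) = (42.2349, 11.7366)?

JN52uf

Offset from 180°W / 90°S: lon 191.7366°, lat 132.2349°.
Field: 191.7366/20 → 9 → J, 132.2349/10 → 13 → N; chars JN.
Square: 11.7366/2 → 5, 2.2349/1 → 2; chars 52.
Subsquare: 1.7366/0.0833333 → 20 → u, 0.2349/0.0416667 → 5 → f; chars uf.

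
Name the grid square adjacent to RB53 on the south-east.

Longitude square 5; +1 → 6.
Latitude square 3; −1 → 2.

RB62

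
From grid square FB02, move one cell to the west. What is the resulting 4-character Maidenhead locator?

EB92

Longitude square 0; −1 → -1, wraps to 9, carry into field.
Longitude field F = 5; −1 → 4 = E.
The latitude characters are unchanged.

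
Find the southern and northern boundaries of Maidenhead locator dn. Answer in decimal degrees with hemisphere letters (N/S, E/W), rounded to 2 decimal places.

40.00° N, 50.00° N

Field D=3, N=13: +3·20° lon, +13·10° lat → SW at lon -120°, lat 40°.
Cell spans 20° lon × 10° lat.
south 40.00° N, north 50.00° N.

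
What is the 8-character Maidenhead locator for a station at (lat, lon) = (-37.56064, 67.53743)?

Add 180° to longitude and 90° to latitude: 247.53743, 52.43936.
Field: lon ⌊247.53743/20⌋ = 12 → M; lat ⌊52.43936/10⌋ = 5 → F.
Square: lon ⌊7.53743/2⌋ = 3; lat ⌊2.43936/1⌋ = 2.
Subsquare: lon ⌊1.53743/0.0833333⌋ = 18 → s; lat ⌊0.43936/0.0416667⌋ = 10 → k.
Extended square: lon ⌊0.03743/0.00833333⌋ = 4; lat ⌊0.02269/0.00416667⌋ = 5.

MF32sk45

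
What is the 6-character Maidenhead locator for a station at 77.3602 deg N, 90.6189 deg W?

Add 180° to longitude and 90° to latitude: 89.3811, 167.3602.
Field: 89.3811/20 → 4 → E, 167.3602/10 → 16 → Q; chars EQ.
Square: 9.3811/2 → 4, 7.3602/1 → 7; chars 47.
Subsquare: 1.3811/0.0833333 → 16 → q, 0.3602/0.0416667 → 8 → i; chars qi.

EQ47qi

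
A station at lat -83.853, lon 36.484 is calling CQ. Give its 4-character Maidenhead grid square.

KA86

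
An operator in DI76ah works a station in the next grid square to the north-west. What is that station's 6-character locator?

Longitude subsquare a = 0; −1 → -1, wraps to 23 = x, carry into square.
Longitude square 7; −1 → 6.
Latitude subsquare h = 7; +1 → 8 = i.

DI66xi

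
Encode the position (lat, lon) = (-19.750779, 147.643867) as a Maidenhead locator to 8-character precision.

QH30tf79

Offset from 180°W / 90°S: lon 327.64387°, lat 70.24922°.
Field: 327.64387/20 → 16 → Q, 70.24922/10 → 7 → H; chars QH.
Square: 7.64387/2 → 3, 0.24922/1 → 0; chars 30.
Subsquare: 1.64387/0.0833333 → 19 → t, 0.24922/0.0416667 → 5 → f; chars tf.
Extended square: 0.06053/0.00833333 → 7, 0.04089/0.00416667 → 9; chars 79.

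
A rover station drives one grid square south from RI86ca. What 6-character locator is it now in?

RI85cx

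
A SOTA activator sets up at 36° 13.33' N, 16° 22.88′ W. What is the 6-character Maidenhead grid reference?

IM16tf

Offset from 180°W / 90°S: lon 163.6187°, lat 126.2222°.
Field (20°×10°, letters A–R): 163.6187/20 → 8 → I, 126.2222/10 → 12 → M; chars IM.
Square (2°×1°, digits 0–9): 3.6187/2 → 1, 6.2222/1 → 6; chars 16.
Subsquare (5′×2.5′, letters a–x): 1.6187/0.0833333 → 19 → t, 0.2222/0.0416667 → 5 → f; chars tf.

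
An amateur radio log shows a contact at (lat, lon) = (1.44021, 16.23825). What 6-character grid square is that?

JJ81ck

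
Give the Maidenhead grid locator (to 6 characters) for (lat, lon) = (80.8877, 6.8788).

JR30kv

Add 180° to longitude and 90° to latitude: 186.8788, 170.8877.
Field (20°×10°, letters A–R): lon ⌊186.8788/20⌋ = 9 → J; lat ⌊170.8877/10⌋ = 17 → R.
Square (2°×1°, digits 0–9): lon ⌊6.8788/2⌋ = 3; lat ⌊0.8877/1⌋ = 0.
Subsquare (5′×2.5′, letters a–x): lon ⌊0.8788/0.0833333⌋ = 10 → k; lat ⌊0.8877/0.0416667⌋ = 21 → v.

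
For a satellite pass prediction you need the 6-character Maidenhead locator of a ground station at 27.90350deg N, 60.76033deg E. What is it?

ML07jv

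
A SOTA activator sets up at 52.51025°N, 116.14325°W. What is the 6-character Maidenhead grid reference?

Shift to the Maidenhead origin (180°W, 90°S): lon 63.8568, lat 142.5102.
Field: 63.8568/20 → 3 → D, 142.5102/10 → 14 → O; chars DO.
Square: 3.8568/2 → 1, 2.5102/1 → 2; chars 12.
Subsquare: 1.8568/0.0833333 → 22 → w, 0.5102/0.0416667 → 12 → m; chars wm.

DO12wm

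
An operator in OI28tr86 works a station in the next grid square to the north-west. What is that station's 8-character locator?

OI28tr77

Longitude extended square 8; −1 → 7.
Latitude extended square 6; +1 → 7.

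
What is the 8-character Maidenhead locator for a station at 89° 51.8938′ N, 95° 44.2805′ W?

Offset from 180°W / 90°S: lon 84.26199°, lat 179.86490°.
Field: lon ⌊84.26199/20⌋ = 4 → E; lat ⌊179.86490/10⌋ = 17 → R.
Square: lon ⌊4.26199/2⌋ = 2; lat ⌊9.86490/1⌋ = 9.
Subsquare: lon ⌊0.26199/0.0833333⌋ = 3 → d; lat ⌊0.86490/0.0416667⌋ = 20 → u.
Extended square: lon ⌊0.01199/0.00833333⌋ = 1; lat ⌊0.03156/0.00416667⌋ = 7.

ER29du17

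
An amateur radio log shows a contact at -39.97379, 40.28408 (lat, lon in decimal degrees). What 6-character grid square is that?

Add 180° to longitude and 90° to latitude: 220.2841, 50.0262.
Field: 220.2841/20 → 11 → L, 50.0262/10 → 5 → F; chars LF.
Square: 0.2841/2 → 0, 0.0262/1 → 0; chars 00.
Subsquare: 0.2841/0.0833333 → 3 → d, 0.0262/0.0416667 → 0 → a; chars da.

LF00da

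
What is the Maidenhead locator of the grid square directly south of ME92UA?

ME91ux

Latitude subsquare a = 0; −1 → -1, wraps to 23 = x, carry into square.
Latitude square 2; −1 → 1.
The longitude characters are unchanged.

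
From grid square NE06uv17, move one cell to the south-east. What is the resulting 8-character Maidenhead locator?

Longitude extended square 1; +1 → 2.
Latitude extended square 7; −1 → 6.

NE06uv26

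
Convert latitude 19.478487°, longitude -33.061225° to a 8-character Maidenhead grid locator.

HK39ll24

Add 180° to longitude and 90° to latitude: 146.93877, 109.47849.
Field: lon ⌊146.93877/20⌋ = 7 → H; lat ⌊109.47849/10⌋ = 10 → K.
Square: lon ⌊6.93877/2⌋ = 3; lat ⌊9.47849/1⌋ = 9.
Subsquare: lon ⌊0.93877/0.0833333⌋ = 11 → l; lat ⌊0.47849/0.0416667⌋ = 11 → l.
Extended square: lon ⌊0.02211/0.00833333⌋ = 2; lat ⌊0.02015/0.00416667⌋ = 4.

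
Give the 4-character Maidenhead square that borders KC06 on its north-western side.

JC97

Longitude square 0; −1 → -1, wraps to 9, carry into field.
Longitude field K = 10; −1 → 9 = J.
Latitude square 6; +1 → 7.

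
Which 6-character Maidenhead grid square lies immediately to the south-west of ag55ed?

AG55dc

Longitude subsquare e = 4; −1 → 3 = d.
Latitude subsquare d = 3; −1 → 2 = c.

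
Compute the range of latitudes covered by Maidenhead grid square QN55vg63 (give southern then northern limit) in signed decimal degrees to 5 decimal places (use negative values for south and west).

45.26250, 45.26667

Field Q=16, N=13: +16·20° lon, +13·10° lat → SW at lon 140°, lat 40°.
Square 5, 5: +5·2° lon, +5·1° lat → SW at lon 150°, lat 45°.
Subsquare v=21, g=6: +21·0.0833333° lon, +6·0.0416667° lat → SW at lon 151.75°, lat 45.25°.
Extended square 6, 3: +6·0.00833333° lon, +3·0.00416667° lat → SW at lon 151.8°, lat 45.2625°.
Cell spans 0.00833333° lon × 0.00416667° lat.
south 45.26250, north 45.26667.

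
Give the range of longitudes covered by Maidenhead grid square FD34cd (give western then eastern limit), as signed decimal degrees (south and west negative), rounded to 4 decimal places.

Field F=5, D=3: +5·20° lon, +3·10° lat → SW at lon -80°, lat -60°.
Square 3, 4: +3·2° lon, +4·1° lat → SW at lon -74°, lat -56°.
Subsquare c=2, d=3: +2·0.0833333° lon, +3·0.0416667° lat → SW at lon -73.8333°, lat -55.875°.
Cell spans 0.0833333° lon × 0.0416667° lat.
west -73.8333, east -73.7500.

-73.8333, -73.7500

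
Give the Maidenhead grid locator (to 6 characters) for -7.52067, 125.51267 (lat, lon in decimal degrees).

PI22sl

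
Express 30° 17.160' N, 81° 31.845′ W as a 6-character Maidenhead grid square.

Add 180° to longitude and 90° to latitude: 98.4693, 120.2860.
Field: lon ⌊98.4693/20⌋ = 4 → E; lat ⌊120.2860/10⌋ = 12 → M.
Square: lon ⌊18.4693/2⌋ = 9; lat ⌊0.2860/1⌋ = 0.
Subsquare: lon ⌊0.4693/0.0833333⌋ = 5 → f; lat ⌊0.2860/0.0416667⌋ = 6 → g.

EM90fg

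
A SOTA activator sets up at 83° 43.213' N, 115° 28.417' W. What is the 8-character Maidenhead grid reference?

Shift to the Maidenhead origin (180°W, 90°S): lon 64.52638, lat 173.72022.
Field (20°×10°, letters A–R): 64.52638/20 → 3 → D, 173.72022/10 → 17 → R; chars DR.
Square (2°×1°, digits 0–9): 4.52638/2 → 2, 3.72022/1 → 3; chars 23.
Subsquare (5′×2.5′, letters a–x): 0.52638/0.0833333 → 6 → g, 0.72022/0.0416667 → 17 → r; chars gr.
Extended square (30″×15″, digits 0–9): 0.02638/0.00833333 → 3, 0.01188/0.00416667 → 2; chars 32.

DR23gr32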